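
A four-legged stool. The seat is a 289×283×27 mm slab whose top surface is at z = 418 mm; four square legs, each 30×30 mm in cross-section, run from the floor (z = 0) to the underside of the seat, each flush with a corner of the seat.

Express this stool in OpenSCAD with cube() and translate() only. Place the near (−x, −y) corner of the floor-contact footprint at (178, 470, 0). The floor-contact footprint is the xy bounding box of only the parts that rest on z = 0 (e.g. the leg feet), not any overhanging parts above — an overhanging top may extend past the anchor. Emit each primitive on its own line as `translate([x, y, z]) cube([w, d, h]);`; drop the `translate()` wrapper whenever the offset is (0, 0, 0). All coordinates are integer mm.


translate([178, 470, 391]) cube([289, 283, 27]);
translate([178, 470, 0]) cube([30, 30, 391]);
translate([437, 470, 0]) cube([30, 30, 391]);
translate([178, 723, 0]) cube([30, 30, 391]);
translate([437, 723, 0]) cube([30, 30, 391]);


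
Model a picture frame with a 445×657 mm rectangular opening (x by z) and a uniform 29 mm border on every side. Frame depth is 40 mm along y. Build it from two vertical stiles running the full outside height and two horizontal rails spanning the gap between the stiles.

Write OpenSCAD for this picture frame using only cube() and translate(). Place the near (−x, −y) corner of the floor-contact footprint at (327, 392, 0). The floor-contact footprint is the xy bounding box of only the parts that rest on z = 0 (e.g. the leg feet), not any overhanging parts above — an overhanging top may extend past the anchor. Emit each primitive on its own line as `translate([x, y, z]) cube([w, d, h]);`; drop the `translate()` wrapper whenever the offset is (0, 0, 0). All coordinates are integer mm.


translate([327, 392, 0]) cube([29, 40, 715]);
translate([801, 392, 0]) cube([29, 40, 715]);
translate([356, 392, 0]) cube([445, 40, 29]);
translate([356, 392, 686]) cube([445, 40, 29]);


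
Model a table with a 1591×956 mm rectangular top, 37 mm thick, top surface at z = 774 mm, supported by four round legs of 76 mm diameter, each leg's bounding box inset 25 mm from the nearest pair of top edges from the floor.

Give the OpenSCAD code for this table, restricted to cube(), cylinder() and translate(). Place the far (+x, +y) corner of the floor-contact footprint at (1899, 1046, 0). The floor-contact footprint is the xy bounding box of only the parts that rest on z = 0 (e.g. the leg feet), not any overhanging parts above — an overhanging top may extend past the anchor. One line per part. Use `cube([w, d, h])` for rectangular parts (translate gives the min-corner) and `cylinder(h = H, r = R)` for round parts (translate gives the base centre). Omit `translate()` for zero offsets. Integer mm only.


// leg_h = 774 - 37 = 737
translate([333, 115, 737]) cube([1591, 956, 37]);
translate([396, 178, 0]) cylinder(h = 737, r = 38);
translate([1861, 178, 0]) cylinder(h = 737, r = 38);
translate([396, 1008, 0]) cylinder(h = 737, r = 38);
translate([1861, 1008, 0]) cylinder(h = 737, r = 38);


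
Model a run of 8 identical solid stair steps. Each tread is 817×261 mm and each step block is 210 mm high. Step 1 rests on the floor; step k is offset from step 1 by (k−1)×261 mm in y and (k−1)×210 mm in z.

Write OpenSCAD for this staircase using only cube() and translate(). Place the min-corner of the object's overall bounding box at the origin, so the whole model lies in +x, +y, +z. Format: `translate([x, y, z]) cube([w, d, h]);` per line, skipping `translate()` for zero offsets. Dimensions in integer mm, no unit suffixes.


cube([817, 261, 210]);
translate([0, 261, 210]) cube([817, 261, 210]);
translate([0, 522, 420]) cube([817, 261, 210]);
translate([0, 783, 630]) cube([817, 261, 210]);
translate([0, 1044, 840]) cube([817, 261, 210]);
translate([0, 1305, 1050]) cube([817, 261, 210]);
translate([0, 1566, 1260]) cube([817, 261, 210]);
translate([0, 1827, 1470]) cube([817, 261, 210]);


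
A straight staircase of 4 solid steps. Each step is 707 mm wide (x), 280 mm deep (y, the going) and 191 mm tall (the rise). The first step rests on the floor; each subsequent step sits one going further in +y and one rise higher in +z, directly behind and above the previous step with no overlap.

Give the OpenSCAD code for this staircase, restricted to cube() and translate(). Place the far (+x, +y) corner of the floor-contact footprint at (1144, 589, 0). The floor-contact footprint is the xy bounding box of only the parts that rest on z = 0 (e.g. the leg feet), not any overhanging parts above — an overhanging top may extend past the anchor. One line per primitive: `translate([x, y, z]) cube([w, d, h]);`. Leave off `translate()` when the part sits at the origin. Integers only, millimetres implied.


translate([437, 309, 0]) cube([707, 280, 191]);
translate([437, 589, 191]) cube([707, 280, 191]);
translate([437, 869, 382]) cube([707, 280, 191]);
translate([437, 1149, 573]) cube([707, 280, 191]);


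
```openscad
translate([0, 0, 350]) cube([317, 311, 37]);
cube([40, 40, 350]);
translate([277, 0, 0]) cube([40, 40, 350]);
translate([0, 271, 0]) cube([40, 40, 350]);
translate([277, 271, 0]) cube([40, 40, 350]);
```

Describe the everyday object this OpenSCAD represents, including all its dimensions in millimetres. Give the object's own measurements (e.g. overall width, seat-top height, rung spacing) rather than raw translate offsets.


A simple wooden stool: a rectangular seat 317 mm (x) by 311 mm (y), 37 mm thick, top face at z = 387 mm, on four square legs, each 40×40 mm in cross-section. The legs rest on z = 0, each flush with a corner of the seat.


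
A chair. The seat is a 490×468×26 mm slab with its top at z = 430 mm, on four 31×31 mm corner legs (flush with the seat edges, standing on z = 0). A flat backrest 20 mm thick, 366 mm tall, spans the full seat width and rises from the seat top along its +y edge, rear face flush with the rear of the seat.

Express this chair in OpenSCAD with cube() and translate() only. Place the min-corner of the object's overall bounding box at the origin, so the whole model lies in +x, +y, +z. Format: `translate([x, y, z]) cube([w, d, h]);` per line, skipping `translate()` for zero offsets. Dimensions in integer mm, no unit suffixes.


// leg_h = 430 - 26 = 404
translate([0, 0, 404]) cube([490, 468, 26]);
cube([31, 31, 404]);
translate([459, 0, 0]) cube([31, 31, 404]);
translate([0, 437, 0]) cube([31, 31, 404]);
translate([459, 437, 0]) cube([31, 31, 404]);
translate([0, 448, 430]) cube([490, 20, 366]);


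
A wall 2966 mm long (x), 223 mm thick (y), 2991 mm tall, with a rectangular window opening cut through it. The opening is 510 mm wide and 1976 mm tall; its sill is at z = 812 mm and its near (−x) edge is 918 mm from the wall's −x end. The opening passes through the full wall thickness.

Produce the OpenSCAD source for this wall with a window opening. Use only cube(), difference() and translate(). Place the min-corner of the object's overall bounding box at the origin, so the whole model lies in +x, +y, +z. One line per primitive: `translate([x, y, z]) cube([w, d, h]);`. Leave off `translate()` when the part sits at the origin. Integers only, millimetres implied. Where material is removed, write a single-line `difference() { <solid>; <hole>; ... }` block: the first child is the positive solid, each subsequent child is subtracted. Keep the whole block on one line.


difference() { cube([2966, 223, 2991]); translate([918, 0, 812]) cube([510, 223, 1976]); }


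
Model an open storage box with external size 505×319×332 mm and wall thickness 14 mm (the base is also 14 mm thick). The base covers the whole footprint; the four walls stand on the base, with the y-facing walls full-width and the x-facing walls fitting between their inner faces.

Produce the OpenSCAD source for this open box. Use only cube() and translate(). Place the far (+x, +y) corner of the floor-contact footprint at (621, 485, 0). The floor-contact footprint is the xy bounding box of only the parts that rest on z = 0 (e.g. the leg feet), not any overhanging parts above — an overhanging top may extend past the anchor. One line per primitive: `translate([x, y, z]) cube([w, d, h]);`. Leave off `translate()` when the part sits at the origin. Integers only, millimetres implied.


translate([116, 166, 0]) cube([505, 319, 14]);
translate([116, 166, 14]) cube([505, 14, 318]);
translate([116, 471, 14]) cube([505, 14, 318]);
translate([116, 180, 14]) cube([14, 291, 318]);
translate([607, 180, 14]) cube([14, 291, 318]);


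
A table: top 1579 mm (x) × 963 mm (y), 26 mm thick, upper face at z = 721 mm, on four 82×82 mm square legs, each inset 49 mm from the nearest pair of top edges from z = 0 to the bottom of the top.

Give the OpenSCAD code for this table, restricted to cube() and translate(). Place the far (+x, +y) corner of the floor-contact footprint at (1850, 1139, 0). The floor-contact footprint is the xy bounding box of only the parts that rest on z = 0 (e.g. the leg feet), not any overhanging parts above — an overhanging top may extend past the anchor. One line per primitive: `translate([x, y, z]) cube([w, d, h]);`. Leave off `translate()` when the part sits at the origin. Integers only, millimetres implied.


// leg_h = 721 - 26 = 695
translate([320, 225, 695]) cube([1579, 963, 26]);
translate([369, 274, 0]) cube([82, 82, 695]);
translate([1768, 274, 0]) cube([82, 82, 695]);
translate([369, 1057, 0]) cube([82, 82, 695]);
translate([1768, 1057, 0]) cube([82, 82, 695]);


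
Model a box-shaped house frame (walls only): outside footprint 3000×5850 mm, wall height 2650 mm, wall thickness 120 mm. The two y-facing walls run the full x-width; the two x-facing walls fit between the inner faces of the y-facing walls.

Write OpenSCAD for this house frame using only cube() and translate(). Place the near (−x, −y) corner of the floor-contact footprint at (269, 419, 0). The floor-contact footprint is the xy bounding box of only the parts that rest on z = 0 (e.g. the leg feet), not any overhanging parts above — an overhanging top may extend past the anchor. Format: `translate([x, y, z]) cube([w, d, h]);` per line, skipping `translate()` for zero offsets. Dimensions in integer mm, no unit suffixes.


translate([269, 419, 0]) cube([3000, 120, 2650]);
translate([269, 6149, 0]) cube([3000, 120, 2650]);
translate([269, 539, 0]) cube([120, 5610, 2650]);
translate([3149, 539, 0]) cube([120, 5610, 2650]);


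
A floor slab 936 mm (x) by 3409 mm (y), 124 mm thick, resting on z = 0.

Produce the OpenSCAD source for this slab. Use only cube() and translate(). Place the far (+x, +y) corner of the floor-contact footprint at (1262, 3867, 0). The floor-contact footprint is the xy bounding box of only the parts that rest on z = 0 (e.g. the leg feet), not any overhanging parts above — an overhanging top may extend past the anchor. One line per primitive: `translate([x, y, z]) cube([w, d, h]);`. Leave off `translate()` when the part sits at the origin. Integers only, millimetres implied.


translate([326, 458, 0]) cube([936, 3409, 124]);


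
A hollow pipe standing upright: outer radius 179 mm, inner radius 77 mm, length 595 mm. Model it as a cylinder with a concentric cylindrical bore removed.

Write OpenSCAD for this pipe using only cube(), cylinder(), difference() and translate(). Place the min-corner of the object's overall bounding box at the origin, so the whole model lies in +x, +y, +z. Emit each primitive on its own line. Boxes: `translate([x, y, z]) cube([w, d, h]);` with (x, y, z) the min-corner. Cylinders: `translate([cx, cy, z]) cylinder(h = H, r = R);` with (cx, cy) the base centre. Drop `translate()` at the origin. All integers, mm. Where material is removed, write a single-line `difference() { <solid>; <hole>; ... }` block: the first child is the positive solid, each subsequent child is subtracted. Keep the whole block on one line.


difference() { translate([179, 179, 0]) cylinder(h = 595, r = 179); translate([179, 179, 0]) cylinder(h = 595, r = 77); }


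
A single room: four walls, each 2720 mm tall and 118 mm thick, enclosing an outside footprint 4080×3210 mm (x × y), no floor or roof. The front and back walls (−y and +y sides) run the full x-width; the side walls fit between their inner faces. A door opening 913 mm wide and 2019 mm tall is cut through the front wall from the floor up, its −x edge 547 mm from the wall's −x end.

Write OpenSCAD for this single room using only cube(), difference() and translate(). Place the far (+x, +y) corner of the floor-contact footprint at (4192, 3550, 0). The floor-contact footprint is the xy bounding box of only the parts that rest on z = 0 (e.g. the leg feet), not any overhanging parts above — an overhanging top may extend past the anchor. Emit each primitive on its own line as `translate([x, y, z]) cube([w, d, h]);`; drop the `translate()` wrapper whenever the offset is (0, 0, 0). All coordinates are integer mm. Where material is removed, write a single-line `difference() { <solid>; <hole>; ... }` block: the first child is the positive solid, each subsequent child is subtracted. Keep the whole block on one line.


difference() { translate([112, 340, 0]) cube([4080, 118, 2720]); translate([659, 340, 0]) cube([913, 118, 2019]); }
translate([112, 3432, 0]) cube([4080, 118, 2720]);
translate([112, 458, 0]) cube([118, 2974, 2720]);
translate([4074, 458, 0]) cube([118, 2974, 2720]);


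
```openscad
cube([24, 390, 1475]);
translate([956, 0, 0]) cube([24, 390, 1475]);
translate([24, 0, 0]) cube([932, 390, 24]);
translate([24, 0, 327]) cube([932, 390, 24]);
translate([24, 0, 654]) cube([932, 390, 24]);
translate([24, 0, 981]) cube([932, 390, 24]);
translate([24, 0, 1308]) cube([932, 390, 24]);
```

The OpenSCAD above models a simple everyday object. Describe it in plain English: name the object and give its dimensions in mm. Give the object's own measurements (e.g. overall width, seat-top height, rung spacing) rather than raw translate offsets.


An open bookshelf. Two side panels, each 24 mm thick, 390 mm deep and 1475 mm tall, stand 980 mm apart (outside-to-outside). Between them sit 5 shelves, each 24 mm thick and 390 mm deep, spanning the full gap between the sides. The bottom shelf rests on the floor (its underside at z = 0) and the clear gap between one shelf's top and the next shelf's underside is 303 mm.


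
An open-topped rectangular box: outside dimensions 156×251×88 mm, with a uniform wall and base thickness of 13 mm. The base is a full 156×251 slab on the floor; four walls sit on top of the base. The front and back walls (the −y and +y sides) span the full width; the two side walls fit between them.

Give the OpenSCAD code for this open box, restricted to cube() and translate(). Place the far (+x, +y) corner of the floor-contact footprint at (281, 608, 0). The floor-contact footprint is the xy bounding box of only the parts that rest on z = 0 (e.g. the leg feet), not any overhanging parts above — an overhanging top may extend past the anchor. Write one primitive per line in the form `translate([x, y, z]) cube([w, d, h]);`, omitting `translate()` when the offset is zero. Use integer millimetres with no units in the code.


translate([125, 357, 0]) cube([156, 251, 13]);
translate([125, 357, 13]) cube([156, 13, 75]);
translate([125, 595, 13]) cube([156, 13, 75]);
translate([125, 370, 13]) cube([13, 225, 75]);
translate([268, 370, 13]) cube([13, 225, 75]);


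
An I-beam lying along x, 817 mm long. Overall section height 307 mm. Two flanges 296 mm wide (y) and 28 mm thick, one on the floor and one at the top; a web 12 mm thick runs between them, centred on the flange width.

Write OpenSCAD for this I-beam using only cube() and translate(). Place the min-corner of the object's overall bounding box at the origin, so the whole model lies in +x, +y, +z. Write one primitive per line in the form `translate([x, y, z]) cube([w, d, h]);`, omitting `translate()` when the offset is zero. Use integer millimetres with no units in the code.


cube([817, 296, 28]);
translate([0, 142, 28]) cube([817, 12, 251]);
translate([0, 0, 279]) cube([817, 296, 28]);


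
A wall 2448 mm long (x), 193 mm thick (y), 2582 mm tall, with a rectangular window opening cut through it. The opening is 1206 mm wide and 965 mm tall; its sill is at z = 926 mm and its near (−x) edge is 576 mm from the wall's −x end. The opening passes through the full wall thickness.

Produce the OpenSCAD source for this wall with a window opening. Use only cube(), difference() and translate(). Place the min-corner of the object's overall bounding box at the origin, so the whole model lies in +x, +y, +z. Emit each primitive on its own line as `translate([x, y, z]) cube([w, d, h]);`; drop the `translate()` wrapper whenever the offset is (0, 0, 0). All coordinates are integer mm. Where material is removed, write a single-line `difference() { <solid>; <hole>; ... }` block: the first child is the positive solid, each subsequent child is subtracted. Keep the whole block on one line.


difference() { cube([2448, 193, 2582]); translate([576, 0, 926]) cube([1206, 193, 965]); }


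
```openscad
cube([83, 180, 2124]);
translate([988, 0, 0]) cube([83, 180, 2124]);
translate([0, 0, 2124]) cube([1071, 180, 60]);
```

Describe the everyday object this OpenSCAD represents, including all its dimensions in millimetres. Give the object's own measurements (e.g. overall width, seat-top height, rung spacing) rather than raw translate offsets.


A door frame. The clear opening is 905 mm wide and 2124 mm high. Two 83 mm wide jambs, 180 mm deep, stand either side of the opening from the floor to the top of the opening. A 60 mm thick head sits across the top of both jambs, spanning the full outside width of the frame.


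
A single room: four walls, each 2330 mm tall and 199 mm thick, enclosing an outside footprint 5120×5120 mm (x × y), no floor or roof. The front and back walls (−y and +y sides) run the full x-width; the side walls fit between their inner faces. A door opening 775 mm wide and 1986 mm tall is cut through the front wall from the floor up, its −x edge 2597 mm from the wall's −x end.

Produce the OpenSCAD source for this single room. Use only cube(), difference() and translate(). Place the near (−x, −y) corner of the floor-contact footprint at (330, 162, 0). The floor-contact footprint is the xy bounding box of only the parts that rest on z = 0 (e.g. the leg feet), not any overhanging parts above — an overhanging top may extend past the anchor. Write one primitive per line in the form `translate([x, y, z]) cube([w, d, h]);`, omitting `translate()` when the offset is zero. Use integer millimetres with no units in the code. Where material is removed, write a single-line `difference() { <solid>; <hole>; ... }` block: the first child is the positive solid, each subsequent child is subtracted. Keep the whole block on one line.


difference() { translate([330, 162, 0]) cube([5120, 199, 2330]); translate([2927, 162, 0]) cube([775, 199, 1986]); }
translate([330, 5083, 0]) cube([5120, 199, 2330]);
translate([330, 361, 0]) cube([199, 4722, 2330]);
translate([5251, 361, 0]) cube([199, 4722, 2330]);


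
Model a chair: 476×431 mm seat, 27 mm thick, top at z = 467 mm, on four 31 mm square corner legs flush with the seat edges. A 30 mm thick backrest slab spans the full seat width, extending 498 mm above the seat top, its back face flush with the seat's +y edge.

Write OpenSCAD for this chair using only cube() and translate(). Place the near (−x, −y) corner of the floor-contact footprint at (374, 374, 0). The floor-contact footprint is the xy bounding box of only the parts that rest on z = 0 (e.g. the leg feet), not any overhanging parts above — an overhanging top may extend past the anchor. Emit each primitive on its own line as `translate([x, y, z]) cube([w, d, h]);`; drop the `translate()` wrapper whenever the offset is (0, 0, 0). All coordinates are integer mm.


translate([374, 374, 440]) cube([476, 431, 27]);
translate([374, 374, 0]) cube([31, 31, 440]);
translate([819, 374, 0]) cube([31, 31, 440]);
translate([374, 774, 0]) cube([31, 31, 440]);
translate([819, 774, 0]) cube([31, 31, 440]);
translate([374, 775, 467]) cube([476, 30, 498]);


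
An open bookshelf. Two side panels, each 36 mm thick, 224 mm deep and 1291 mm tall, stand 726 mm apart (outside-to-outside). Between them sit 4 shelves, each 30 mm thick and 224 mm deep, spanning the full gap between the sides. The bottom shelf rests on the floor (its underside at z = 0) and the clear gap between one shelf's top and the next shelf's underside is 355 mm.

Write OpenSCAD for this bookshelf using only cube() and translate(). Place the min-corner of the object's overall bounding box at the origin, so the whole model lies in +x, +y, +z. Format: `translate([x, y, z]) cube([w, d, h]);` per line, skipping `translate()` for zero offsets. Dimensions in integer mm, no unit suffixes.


cube([36, 224, 1291]);
translate([690, 0, 0]) cube([36, 224, 1291]);
translate([36, 0, 0]) cube([654, 224, 30]);
translate([36, 0, 385]) cube([654, 224, 30]);
translate([36, 0, 770]) cube([654, 224, 30]);
translate([36, 0, 1155]) cube([654, 224, 30]);


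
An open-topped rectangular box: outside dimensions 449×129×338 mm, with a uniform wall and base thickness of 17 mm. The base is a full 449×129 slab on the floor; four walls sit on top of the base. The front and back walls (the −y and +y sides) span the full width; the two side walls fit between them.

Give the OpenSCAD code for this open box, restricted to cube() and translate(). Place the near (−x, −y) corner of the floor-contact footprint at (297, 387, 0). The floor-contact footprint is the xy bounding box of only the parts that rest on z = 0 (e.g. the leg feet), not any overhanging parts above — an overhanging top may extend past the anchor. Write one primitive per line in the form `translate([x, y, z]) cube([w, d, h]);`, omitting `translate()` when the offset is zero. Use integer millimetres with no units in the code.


translate([297, 387, 0]) cube([449, 129, 17]);
translate([297, 387, 17]) cube([449, 17, 321]);
translate([297, 499, 17]) cube([449, 17, 321]);
translate([297, 404, 17]) cube([17, 95, 321]);
translate([729, 404, 17]) cube([17, 95, 321]);


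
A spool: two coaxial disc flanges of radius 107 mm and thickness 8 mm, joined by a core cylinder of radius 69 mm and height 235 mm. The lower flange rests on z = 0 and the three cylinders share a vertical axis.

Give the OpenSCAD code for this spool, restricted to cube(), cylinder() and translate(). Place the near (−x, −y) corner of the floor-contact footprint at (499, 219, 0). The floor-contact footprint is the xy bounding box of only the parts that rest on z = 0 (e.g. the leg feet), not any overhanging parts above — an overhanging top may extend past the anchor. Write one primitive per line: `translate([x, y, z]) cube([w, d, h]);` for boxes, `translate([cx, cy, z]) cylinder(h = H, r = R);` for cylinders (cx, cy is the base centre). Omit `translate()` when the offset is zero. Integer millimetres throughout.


translate([606, 326, 0]) cylinder(h = 8, r = 107);
translate([606, 326, 8]) cylinder(h = 235, r = 69);
translate([606, 326, 243]) cylinder(h = 8, r = 107);


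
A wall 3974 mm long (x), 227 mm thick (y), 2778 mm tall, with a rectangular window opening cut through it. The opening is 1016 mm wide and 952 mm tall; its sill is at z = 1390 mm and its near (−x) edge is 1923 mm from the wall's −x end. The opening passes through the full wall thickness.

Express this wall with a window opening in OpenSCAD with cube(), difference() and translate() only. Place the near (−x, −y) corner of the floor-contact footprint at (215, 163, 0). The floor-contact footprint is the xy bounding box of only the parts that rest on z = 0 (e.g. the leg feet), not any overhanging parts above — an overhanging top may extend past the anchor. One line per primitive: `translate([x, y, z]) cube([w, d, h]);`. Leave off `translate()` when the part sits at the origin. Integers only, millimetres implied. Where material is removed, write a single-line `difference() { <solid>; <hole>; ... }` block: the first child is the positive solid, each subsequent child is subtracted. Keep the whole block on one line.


difference() { translate([215, 163, 0]) cube([3974, 227, 2778]); translate([2138, 163, 1390]) cube([1016, 227, 952]); }


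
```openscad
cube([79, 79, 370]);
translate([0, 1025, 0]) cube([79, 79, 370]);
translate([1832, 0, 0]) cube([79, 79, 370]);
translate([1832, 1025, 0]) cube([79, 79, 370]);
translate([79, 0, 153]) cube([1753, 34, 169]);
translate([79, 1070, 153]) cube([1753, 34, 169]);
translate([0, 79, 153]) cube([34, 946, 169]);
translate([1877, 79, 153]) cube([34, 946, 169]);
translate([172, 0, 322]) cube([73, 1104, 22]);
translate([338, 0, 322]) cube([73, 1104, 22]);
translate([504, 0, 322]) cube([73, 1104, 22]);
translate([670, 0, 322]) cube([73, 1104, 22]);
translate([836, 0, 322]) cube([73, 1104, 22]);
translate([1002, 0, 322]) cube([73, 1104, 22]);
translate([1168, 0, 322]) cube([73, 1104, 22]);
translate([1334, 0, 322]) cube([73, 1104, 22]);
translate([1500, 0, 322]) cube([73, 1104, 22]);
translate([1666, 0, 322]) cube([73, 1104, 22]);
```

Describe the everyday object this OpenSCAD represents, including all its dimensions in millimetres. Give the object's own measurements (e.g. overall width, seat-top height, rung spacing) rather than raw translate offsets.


A bed frame 1911 mm long (x) by 1104 mm wide (y). Four 79×79 mm corner posts, 370 mm tall, at the corners of the footprint. Four rails of 34 mm thickness and 169 mm height run between adjacent posts with their undersides at z = 153 mm, their outer faces flush with the outside of the frame (the two x-running rails run between the posts' inner faces; the two y-running rails run between the posts' inner faces). 10 slats, each 73 mm wide (x) and 22 mm thick, lie across the top of the two x-running rails, running the full 1104 mm width of the frame in y; along x they sit between the end posts with a 93 mm gap after the −x posts and between neighbouring slats and before the +x posts.


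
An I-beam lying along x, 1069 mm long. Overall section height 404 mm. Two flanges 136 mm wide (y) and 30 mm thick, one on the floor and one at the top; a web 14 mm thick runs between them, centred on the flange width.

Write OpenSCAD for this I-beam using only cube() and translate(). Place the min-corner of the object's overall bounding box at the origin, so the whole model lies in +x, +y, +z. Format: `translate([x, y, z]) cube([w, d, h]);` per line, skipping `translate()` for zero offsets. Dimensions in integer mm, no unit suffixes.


cube([1069, 136, 30]);
translate([0, 61, 30]) cube([1069, 14, 344]);
translate([0, 0, 374]) cube([1069, 136, 30]);


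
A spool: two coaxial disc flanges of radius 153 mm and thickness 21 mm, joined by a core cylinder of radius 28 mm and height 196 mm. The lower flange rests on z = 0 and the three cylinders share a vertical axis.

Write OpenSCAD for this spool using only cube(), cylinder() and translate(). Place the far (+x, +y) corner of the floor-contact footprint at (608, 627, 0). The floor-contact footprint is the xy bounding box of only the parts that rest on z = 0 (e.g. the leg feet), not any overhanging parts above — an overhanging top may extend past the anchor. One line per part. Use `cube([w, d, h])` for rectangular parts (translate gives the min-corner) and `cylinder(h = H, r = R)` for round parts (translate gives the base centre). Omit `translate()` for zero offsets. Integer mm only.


translate([455, 474, 0]) cylinder(h = 21, r = 153);
translate([455, 474, 21]) cylinder(h = 196, r = 28);
translate([455, 474, 217]) cylinder(h = 21, r = 153);


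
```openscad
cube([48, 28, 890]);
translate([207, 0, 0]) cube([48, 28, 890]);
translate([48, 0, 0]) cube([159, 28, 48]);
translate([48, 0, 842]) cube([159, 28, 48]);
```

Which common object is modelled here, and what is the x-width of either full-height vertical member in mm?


A picture frame. The border width is 48 mm.

Four thin pieces enclosing a rectangular opening — a picture frame. The two full-height stiles are 890 mm tall; the top rail sits at z = 842 and is 48 mm tall, so the border above the opening is 890 − 842 = 48 mm, matching the stile x-width.


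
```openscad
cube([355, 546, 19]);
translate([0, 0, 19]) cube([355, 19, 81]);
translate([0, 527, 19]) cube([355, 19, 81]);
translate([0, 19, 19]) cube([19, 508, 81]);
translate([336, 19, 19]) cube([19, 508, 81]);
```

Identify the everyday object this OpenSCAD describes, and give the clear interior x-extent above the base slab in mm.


An open box. The internal width is 317 mm.

A 355×546 base slab with four walls standing on it — an open box. The base is 355 mm wide and the walls are 19 mm thick, so the internal width is 355 − 2 × 19 = 317 mm.


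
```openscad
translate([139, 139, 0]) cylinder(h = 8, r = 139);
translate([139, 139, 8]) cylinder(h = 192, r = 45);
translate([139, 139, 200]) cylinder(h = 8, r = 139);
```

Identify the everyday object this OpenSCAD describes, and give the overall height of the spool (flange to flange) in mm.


A spool. The overall height is 208 mm.

Three coaxial cylinders, large–small–large — a spool. Two 8 mm flanges and a 192 mm core give 8 + 192 + 8 = 208 mm.


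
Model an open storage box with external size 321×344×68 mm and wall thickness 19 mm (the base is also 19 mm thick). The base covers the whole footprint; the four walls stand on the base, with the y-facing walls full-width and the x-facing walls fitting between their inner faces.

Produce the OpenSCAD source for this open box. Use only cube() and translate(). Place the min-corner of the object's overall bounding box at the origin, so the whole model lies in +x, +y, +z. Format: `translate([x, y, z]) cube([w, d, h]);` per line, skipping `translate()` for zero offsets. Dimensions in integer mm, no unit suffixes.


cube([321, 344, 19]);
translate([0, 0, 19]) cube([321, 19, 49]);
translate([0, 325, 19]) cube([321, 19, 49]);
translate([0, 19, 19]) cube([19, 306, 49]);
translate([302, 19, 19]) cube([19, 306, 49]);


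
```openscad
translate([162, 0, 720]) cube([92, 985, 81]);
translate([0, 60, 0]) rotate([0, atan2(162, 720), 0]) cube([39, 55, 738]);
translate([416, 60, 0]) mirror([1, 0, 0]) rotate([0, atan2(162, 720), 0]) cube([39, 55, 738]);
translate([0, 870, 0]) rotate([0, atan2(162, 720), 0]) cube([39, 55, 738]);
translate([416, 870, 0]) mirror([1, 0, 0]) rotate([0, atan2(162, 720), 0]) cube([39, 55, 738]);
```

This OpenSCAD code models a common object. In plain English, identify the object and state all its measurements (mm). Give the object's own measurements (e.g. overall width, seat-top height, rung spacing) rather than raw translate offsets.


A sawhorse. A 92×985×81 mm beam (x, y, z) sits on two A-frame leg pairs. Each pair is two raked legs of 39×55 mm section (55 mm along y) splaying symmetrically in x. Each leg rises 720 mm vertically over 162 mm of horizontal reach and is 738 mm long along its own axis. Every leg's outer bottom edge rests on the floor and its outer top edge meets a bottom edge of the beam — the left legs (tilting toward +x) meet the beam's −x bottom edge, the right legs (their mirror images, tilting toward −x) meet its +x bottom edge — so the leg tops tuck under the beam, the beam's underside is 720 mm above the floor, and the feet are 416 mm apart outside-to-outside with the beam centred between them. The two leg pairs are set in 60 mm from either end of the beam.


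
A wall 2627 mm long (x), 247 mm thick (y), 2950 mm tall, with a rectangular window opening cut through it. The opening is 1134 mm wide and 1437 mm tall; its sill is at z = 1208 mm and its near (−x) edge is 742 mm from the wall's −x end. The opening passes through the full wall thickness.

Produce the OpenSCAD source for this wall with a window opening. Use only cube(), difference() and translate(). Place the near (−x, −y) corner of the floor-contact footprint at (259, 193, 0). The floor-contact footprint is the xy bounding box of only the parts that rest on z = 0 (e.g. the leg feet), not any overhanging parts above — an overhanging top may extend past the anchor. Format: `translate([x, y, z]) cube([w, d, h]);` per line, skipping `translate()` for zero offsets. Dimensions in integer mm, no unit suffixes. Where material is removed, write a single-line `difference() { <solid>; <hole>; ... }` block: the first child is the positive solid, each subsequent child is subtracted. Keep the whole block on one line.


difference() { translate([259, 193, 0]) cube([2627, 247, 2950]); translate([1001, 193, 1208]) cube([1134, 247, 1437]); }


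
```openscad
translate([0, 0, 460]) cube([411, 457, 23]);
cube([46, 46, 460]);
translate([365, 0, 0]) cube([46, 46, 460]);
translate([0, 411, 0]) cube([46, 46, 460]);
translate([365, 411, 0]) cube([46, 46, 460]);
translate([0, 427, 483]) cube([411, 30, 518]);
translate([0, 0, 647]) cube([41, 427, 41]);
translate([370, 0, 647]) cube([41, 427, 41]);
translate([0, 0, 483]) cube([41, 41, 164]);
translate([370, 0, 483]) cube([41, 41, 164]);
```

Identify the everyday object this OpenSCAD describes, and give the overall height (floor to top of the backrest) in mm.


A chair. The overall height is 1001 mm.

A slab on four corner posts with a tall panel at the back — a chair. The seat slab sits at z = 460 with thickness 23, and the 518 mm backrest starts at the seat top, so the overall height is 460 + 23 + 518 = 1001 mm.


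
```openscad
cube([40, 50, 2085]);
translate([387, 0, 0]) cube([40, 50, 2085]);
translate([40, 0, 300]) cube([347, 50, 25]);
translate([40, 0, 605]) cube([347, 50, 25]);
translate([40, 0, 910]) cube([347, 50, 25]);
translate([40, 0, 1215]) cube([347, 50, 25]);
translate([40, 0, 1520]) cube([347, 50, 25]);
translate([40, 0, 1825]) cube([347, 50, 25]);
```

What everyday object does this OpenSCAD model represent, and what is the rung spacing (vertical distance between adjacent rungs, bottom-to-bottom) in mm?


A ladder. The rung spacing is 305 mm.

Two tall 40×50 posts with 6 short bars between them — a ladder. Adjacent rungs sit at z = 300 and z = 605, so the spacing is 605 − 300 = 305 mm.


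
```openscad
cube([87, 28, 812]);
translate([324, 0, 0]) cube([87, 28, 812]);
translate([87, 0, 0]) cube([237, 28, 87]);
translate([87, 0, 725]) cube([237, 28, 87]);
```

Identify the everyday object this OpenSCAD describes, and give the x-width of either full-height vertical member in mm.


A picture frame. The border width is 87 mm.

Four thin pieces enclosing a rectangular opening — a picture frame. The two full-height stiles are 812 mm tall; the top rail sits at z = 725 and is 87 mm tall, so the border above the opening is 812 − 725 = 87 mm, matching the stile x-width.


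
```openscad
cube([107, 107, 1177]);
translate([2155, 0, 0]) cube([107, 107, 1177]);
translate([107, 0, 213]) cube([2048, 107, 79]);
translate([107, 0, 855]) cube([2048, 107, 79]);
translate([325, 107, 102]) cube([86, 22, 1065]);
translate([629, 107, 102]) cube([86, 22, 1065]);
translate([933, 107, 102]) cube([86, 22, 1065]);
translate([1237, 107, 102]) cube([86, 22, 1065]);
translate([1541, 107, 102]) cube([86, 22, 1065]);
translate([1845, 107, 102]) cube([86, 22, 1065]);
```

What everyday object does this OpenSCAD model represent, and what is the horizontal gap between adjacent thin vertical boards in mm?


A fence section. The picket gap is 218 mm.

Two posts, two rails, 6 pickets — a fence section. Span 2048 mm holds 6 pickets of 86 mm with 7 equal gaps: ⌊(2048 − 6·86) / 7⌋ = 218 mm.


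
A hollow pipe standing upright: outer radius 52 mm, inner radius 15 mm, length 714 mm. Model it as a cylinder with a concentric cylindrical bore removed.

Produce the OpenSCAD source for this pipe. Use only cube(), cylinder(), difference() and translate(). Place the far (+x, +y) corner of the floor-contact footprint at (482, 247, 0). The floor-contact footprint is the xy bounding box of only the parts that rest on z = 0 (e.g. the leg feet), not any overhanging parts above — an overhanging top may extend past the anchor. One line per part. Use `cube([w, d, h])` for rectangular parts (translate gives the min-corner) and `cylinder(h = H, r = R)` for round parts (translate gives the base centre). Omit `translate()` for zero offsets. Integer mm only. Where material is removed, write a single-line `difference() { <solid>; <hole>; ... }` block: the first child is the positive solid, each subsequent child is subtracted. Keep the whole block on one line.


difference() { translate([430, 195, 0]) cylinder(h = 714, r = 52); translate([430, 195, 0]) cylinder(h = 714, r = 15); }


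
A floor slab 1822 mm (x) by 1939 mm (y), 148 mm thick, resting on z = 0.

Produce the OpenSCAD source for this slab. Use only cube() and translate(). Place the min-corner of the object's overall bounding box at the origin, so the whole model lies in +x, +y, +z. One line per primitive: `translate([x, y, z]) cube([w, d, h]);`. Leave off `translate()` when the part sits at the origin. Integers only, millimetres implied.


cube([1822, 1939, 148]);


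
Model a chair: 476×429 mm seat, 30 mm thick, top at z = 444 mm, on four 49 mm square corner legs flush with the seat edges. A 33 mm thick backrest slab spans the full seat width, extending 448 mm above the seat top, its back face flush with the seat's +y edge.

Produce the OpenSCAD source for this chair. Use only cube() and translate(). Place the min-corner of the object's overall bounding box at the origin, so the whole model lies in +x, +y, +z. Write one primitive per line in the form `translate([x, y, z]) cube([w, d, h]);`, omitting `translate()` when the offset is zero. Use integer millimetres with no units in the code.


translate([0, 0, 414]) cube([476, 429, 30]);
cube([49, 49, 414]);
translate([427, 0, 0]) cube([49, 49, 414]);
translate([0, 380, 0]) cube([49, 49, 414]);
translate([427, 380, 0]) cube([49, 49, 414]);
translate([0, 396, 444]) cube([476, 33, 448]);


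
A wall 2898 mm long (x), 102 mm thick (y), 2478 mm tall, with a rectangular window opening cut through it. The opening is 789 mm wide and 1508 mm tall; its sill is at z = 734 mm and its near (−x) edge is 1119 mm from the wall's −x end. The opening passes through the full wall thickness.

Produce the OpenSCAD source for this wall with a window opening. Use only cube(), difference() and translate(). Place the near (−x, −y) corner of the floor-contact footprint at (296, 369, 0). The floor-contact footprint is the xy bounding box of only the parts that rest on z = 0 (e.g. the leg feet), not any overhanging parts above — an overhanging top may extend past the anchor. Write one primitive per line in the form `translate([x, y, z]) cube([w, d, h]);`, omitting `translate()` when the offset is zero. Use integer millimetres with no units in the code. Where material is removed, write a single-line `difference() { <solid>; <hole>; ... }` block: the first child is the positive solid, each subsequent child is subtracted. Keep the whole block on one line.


difference() { translate([296, 369, 0]) cube([2898, 102, 2478]); translate([1415, 369, 734]) cube([789, 102, 1508]); }


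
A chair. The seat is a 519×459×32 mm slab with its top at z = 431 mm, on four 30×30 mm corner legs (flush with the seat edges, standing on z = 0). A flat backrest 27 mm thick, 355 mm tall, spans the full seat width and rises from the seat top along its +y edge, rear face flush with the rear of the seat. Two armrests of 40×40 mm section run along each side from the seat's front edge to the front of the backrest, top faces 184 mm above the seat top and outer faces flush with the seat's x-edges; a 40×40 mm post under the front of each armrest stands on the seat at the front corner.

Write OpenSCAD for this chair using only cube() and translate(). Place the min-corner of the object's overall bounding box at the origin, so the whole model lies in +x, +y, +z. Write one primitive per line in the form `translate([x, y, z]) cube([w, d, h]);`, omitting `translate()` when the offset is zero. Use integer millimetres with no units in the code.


translate([0, 0, 399]) cube([519, 459, 32]);
cube([30, 30, 399]);
translate([489, 0, 0]) cube([30, 30, 399]);
translate([0, 429, 0]) cube([30, 30, 399]);
translate([489, 429, 0]) cube([30, 30, 399]);
translate([0, 432, 431]) cube([519, 27, 355]);
translate([0, 0, 575]) cube([40, 432, 40]);
translate([479, 0, 575]) cube([40, 432, 40]);
translate([0, 0, 431]) cube([40, 40, 144]);
translate([479, 0, 431]) cube([40, 40, 144]);
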